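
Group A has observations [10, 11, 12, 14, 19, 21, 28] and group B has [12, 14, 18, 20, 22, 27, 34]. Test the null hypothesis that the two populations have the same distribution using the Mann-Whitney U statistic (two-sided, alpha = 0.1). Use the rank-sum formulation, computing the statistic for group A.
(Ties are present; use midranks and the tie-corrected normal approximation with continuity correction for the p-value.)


Step 1: Combine and sort all 14 observations; assign midranks.
sorted (value, group): (10,X), (11,X), (12,X), (12,Y), (14,X), (14,Y), (18,Y), (19,X), (20,Y), (21,X), (22,Y), (27,Y), (28,X), (34,Y)
ranks: 10->1, 11->2, 12->3.5, 12->3.5, 14->5.5, 14->5.5, 18->7, 19->8, 20->9, 21->10, 22->11, 27->12, 28->13, 34->14
Step 2: Rank sum for X: R1 = 1 + 2 + 3.5 + 5.5 + 8 + 10 + 13 = 43.
Step 3: U_X = R1 - n1(n1+1)/2 = 43 - 7*8/2 = 43 - 28 = 15.
       U_Y = n1*n2 - U_X = 49 - 15 = 34.
Step 4: Ties are present, so use the tie-corrected normal approximation (with continuity correction) for the p-value.
Step 5: p-value = 0.249110; compare to alpha = 0.1. fail to reject H0.

U_X = 15, p = 0.249110, fail to reject H0 at alpha = 0.1.


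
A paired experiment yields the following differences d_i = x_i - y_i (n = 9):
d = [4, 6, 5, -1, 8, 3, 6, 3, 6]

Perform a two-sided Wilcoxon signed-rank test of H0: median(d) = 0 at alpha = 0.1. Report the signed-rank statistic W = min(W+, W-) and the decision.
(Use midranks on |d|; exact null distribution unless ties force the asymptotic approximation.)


Step 1: Drop any zero differences (none here) and take |d_i|.
|d| = [4, 6, 5, 1, 8, 3, 6, 3, 6]
Step 2: Midrank |d_i| (ties get averaged ranks).
ranks: |4|->4, |6|->7, |5|->5, |1|->1, |8|->9, |3|->2.5, |6|->7, |3|->2.5, |6|->7
Step 3: Attach original signs; sum ranks with positive sign and with negative sign.
W+ = 4 + 7 + 5 + 9 + 2.5 + 7 + 2.5 + 7 = 44
W- = 1 = 1
(Check: W+ + W- = 45 should equal n(n+1)/2 = 45.)
Step 4: Test statistic W = min(W+, W-) = 1.
Step 5: Ties in |d|, so use the tie-corrected normal approximation.
        E[W] = n(n+1)/4 = 9*10/4 = 22.5.
        Tie groups: |d|=3 (t=2), |d|=6 (t=3); sum(t^3 - t) = 30.
        Var[W] = n(n+1)(2n+1)/24 - sum(t^3-t)/48 = 1710/24 - 30/48 = 70.625.
        z = (W - E[W]) / sqrt(Var[W]) = (1 - 22.5) / 8.4039 = -2.5583.
        Two-sided p = 2*Phi(z) = 0.010517.
Step 6: alpha = 0.1. reject H0.

W+ = 44, W- = 1, W = min = 1, p = 0.010517, reject H0.


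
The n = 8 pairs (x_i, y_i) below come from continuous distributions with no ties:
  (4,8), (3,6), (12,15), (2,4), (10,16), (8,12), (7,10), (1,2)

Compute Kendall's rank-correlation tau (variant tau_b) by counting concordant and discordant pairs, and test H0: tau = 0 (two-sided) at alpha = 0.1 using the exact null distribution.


Step 1: Enumerate the 28 unordered pairs (i,j) with i<j and classify each by sign(x_j-x_i) * sign(y_j-y_i).
  (1,2):dx=-1,dy=-2->C; (1,3):dx=+8,dy=+7->C; (1,4):dx=-2,dy=-4->C; (1,5):dx=+6,dy=+8->C
  (1,6):dx=+4,dy=+4->C; (1,7):dx=+3,dy=+2->C; (1,8):dx=-3,dy=-6->C; (2,3):dx=+9,dy=+9->C
  (2,4):dx=-1,dy=-2->C; (2,5):dx=+7,dy=+10->C; (2,6):dx=+5,dy=+6->C; (2,7):dx=+4,dy=+4->C
  (2,8):dx=-2,dy=-4->C; (3,4):dx=-10,dy=-11->C; (3,5):dx=-2,dy=+1->D; (3,6):dx=-4,dy=-3->C
  (3,7):dx=-5,dy=-5->C; (3,8):dx=-11,dy=-13->C; (4,5):dx=+8,dy=+12->C; (4,6):dx=+6,dy=+8->C
  (4,7):dx=+5,dy=+6->C; (4,8):dx=-1,dy=-2->C; (5,6):dx=-2,dy=-4->C; (5,7):dx=-3,dy=-6->C
  (5,8):dx=-9,dy=-14->C; (6,7):dx=-1,dy=-2->C; (6,8):dx=-7,dy=-10->C; (7,8):dx=-6,dy=-8->C
Step 2: C = 27, D = 1, total pairs = 28.
Step 3: tau = (C - D)/(n(n-1)/2) = (27 - 1)/28 = 0.928571.
Step 4: Exact two-sided p-value (enumerate n! = 40320 permutations of y under H0): p = 0.000397.
Step 5: alpha = 0.1. reject H0.

tau_b = 0.9286 (C=27, D=1), p = 0.000397, reject H0.


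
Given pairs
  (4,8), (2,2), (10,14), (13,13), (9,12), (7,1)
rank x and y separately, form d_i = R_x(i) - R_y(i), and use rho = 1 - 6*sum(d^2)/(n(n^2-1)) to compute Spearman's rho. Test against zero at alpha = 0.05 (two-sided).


Step 1: Rank x and y separately (midranks; no ties here).
rank(x): 4->2, 2->1, 10->5, 13->6, 9->4, 7->3
rank(y): 8->3, 2->2, 14->6, 13->5, 12->4, 1->1
Step 2: d_i = R_x(i) - R_y(i); compute d_i^2.
  (2-3)^2=1, (1-2)^2=1, (5-6)^2=1, (6-5)^2=1, (4-4)^2=0, (3-1)^2=4
sum(d^2) = 8.
Step 3: rho = 1 - 6*8 / (6*(6^2 - 1)) = 1 - 48/210 = 0.771429.
Step 4: Under H0, t = rho * sqrt((n-2)/(1-rho^2)) = 2.4247 ~ t(4).
Step 5: Two-sided p-value from the t-distribution with 4 df = 0.072397.
Step 6: alpha = 0.05. fail to reject H0.

rho = 0.7714, p = 0.072397, fail to reject H0 at alpha = 0.05.


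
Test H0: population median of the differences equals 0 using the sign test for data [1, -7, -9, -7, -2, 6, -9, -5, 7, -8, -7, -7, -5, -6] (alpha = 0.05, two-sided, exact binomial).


Step 1: Discard zero differences. Original n = 14; n_eff = number of nonzero differences = 14.
Nonzero differences (with sign): +1, -7, -9, -7, -2, +6, -9, -5, +7, -8, -7, -7, -5, -6
Step 2: Count signs: positive = 3, negative = 11.
Step 3: Under H0: P(positive) = 0.5, so the number of positives S ~ Bin(14, 0.5).
Step 4: Two-sided exact p-value = sum of Bin(14,0.5) probabilities at or below the observed probability = 0.057373.
Step 5: alpha = 0.05. fail to reject H0.

n_eff = 14, pos = 3, neg = 11, p = 0.057373, fail to reject H0.


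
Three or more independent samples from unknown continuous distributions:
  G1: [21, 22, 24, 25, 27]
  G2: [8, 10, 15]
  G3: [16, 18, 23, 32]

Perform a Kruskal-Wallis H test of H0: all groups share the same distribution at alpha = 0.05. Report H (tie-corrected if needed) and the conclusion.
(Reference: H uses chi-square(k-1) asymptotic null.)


Step 1: Combine all N = 12 observations and assign midranks.
sorted (value, group, rank): (8,G2,1), (10,G2,2), (15,G2,3), (16,G3,4), (18,G3,5), (21,G1,6), (22,G1,7), (23,G3,8), (24,G1,9), (25,G1,10), (27,G1,11), (32,G3,12)
Step 2: Sum ranks within each group.
R_1 = 43 (n_1 = 5)
R_2 = 6 (n_2 = 3)
R_3 = 29 (n_3 = 4)
Step 3: H = 12/(N(N+1)) * sum(R_i^2/n_i) - 3(N+1)
     = 12/(12*13) * (43^2/5 + 6^2/3 + 29^2/4) - 3*13
     = 0.076923 * 592.05 - 39
     = 6.542308.
Step 4: No ties, so H is used without correction.
Step 5: Under H0, H ~ chi^2(2); p-value = 0.037963.
Step 6: alpha = 0.05. reject H0.

H = 6.5423, df = 2, p = 0.037963, reject H0.


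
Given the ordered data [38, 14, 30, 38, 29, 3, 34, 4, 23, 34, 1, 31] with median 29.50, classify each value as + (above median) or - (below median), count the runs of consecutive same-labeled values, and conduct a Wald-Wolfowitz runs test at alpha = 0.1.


Step 1: Compute median = 29.50; label A = above, B = below.
Labels in order: ABAABBABBABA  (n_A = 6, n_B = 6)
Step 2: Count runs R = 9.
Step 3: Under H0 (random ordering), E[R] = 2*n_A*n_B/(n_A+n_B) + 1 = 2*6*6/12 + 1 = 7.0000.
        Var[R] = 2*n_A*n_B*(2*n_A*n_B - n_A - n_B) / ((n_A+n_B)^2 * (n_A+n_B-1)) = 4320/1584 = 2.7273.
        SD[R] = 1.6514.
Step 4: Continuity-corrected z = (R - 0.5 - E[R]) / SD[R] = (9 - 0.5 - 7.0000) / 1.6514 = 0.9083.
Step 5: Two-sided p-value via normal approximation = 2*(1 - Phi(|z|)) = 0.363722.
Step 6: alpha = 0.1. fail to reject H0.

R = 9, z = 0.9083, p = 0.363722, fail to reject H0.


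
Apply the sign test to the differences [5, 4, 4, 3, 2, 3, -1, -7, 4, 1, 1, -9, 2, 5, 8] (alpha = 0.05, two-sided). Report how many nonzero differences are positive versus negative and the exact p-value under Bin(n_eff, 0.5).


Step 1: Discard zero differences. Original n = 15; n_eff = number of nonzero differences = 15.
Nonzero differences (with sign): +5, +4, +4, +3, +2, +3, -1, -7, +4, +1, +1, -9, +2, +5, +8
Step 2: Count signs: positive = 12, negative = 3.
Step 3: Under H0: P(positive) = 0.5, so the number of positives S ~ Bin(15, 0.5).
Step 4: Two-sided exact p-value = sum of Bin(15,0.5) probabilities at or below the observed probability = 0.035156.
Step 5: alpha = 0.05. reject H0.

n_eff = 15, pos = 12, neg = 3, p = 0.035156, reject H0.


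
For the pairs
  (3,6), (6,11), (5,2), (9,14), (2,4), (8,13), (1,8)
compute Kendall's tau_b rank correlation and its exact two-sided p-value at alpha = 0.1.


Step 1: Enumerate the 21 unordered pairs (i,j) with i<j and classify each by sign(x_j-x_i) * sign(y_j-y_i).
  (1,2):dx=+3,dy=+5->C; (1,3):dx=+2,dy=-4->D; (1,4):dx=+6,dy=+8->C; (1,5):dx=-1,dy=-2->C
  (1,6):dx=+5,dy=+7->C; (1,7):dx=-2,dy=+2->D; (2,3):dx=-1,dy=-9->C; (2,4):dx=+3,dy=+3->C
  (2,5):dx=-4,dy=-7->C; (2,6):dx=+2,dy=+2->C; (2,7):dx=-5,dy=-3->C; (3,4):dx=+4,dy=+12->C
  (3,5):dx=-3,dy=+2->D; (3,6):dx=+3,dy=+11->C; (3,7):dx=-4,dy=+6->D; (4,5):dx=-7,dy=-10->C
  (4,6):dx=-1,dy=-1->C; (4,7):dx=-8,dy=-6->C; (5,6):dx=+6,dy=+9->C; (5,7):dx=-1,dy=+4->D
  (6,7):dx=-7,dy=-5->C
Step 2: C = 16, D = 5, total pairs = 21.
Step 3: tau = (C - D)/(n(n-1)/2) = (16 - 5)/21 = 0.523810.
Step 4: Exact two-sided p-value (enumerate n! = 5040 permutations of y under H0): p = 0.136111.
Step 5: alpha = 0.1. fail to reject H0.

tau_b = 0.5238 (C=16, D=5), p = 0.136111, fail to reject H0.


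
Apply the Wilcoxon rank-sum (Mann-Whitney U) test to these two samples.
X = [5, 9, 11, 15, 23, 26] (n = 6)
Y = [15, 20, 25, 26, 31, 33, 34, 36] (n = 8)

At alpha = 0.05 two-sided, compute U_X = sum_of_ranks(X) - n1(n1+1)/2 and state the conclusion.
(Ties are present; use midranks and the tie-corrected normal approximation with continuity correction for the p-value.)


Step 1: Combine and sort all 14 observations; assign midranks.
sorted (value, group): (5,X), (9,X), (11,X), (15,X), (15,Y), (20,Y), (23,X), (25,Y), (26,X), (26,Y), (31,Y), (33,Y), (34,Y), (36,Y)
ranks: 5->1, 9->2, 11->3, 15->4.5, 15->4.5, 20->6, 23->7, 25->8, 26->9.5, 26->9.5, 31->11, 33->12, 34->13, 36->14
Step 2: Rank sum for X: R1 = 1 + 2 + 3 + 4.5 + 7 + 9.5 = 27.
Step 3: U_X = R1 - n1(n1+1)/2 = 27 - 6*7/2 = 27 - 21 = 6.
       U_Y = n1*n2 - U_X = 48 - 6 = 42.
Step 4: Ties are present, so use the tie-corrected normal approximation (with continuity correction) for the p-value.
Step 5: p-value = 0.023560; compare to alpha = 0.05. reject H0.

U_X = 6, p = 0.023560, reject H0 at alpha = 0.05.


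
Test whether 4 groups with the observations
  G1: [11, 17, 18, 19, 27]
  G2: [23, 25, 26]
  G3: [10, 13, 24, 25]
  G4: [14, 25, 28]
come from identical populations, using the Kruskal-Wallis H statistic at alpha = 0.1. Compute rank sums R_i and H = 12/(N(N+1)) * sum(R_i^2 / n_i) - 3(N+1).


Step 1: Combine all N = 15 observations and assign midranks.
sorted (value, group, rank): (10,G3,1), (11,G1,2), (13,G3,3), (14,G4,4), (17,G1,5), (18,G1,6), (19,G1,7), (23,G2,8), (24,G3,9), (25,G2,11), (25,G3,11), (25,G4,11), (26,G2,13), (27,G1,14), (28,G4,15)
Step 2: Sum ranks within each group.
R_1 = 34 (n_1 = 5)
R_2 = 32 (n_2 = 3)
R_3 = 24 (n_3 = 4)
R_4 = 30 (n_4 = 3)
Step 3: H = 12/(N(N+1)) * sum(R_i^2/n_i) - 3(N+1)
     = 12/(15*16) * (34^2/5 + 32^2/3 + 24^2/4 + 30^2/3) - 3*16
     = 0.050000 * 1016.53 - 48
     = 2.826667.
Step 4: Ties present; correction factor C = 1 - 24/(15^3 - 15) = 0.992857. Corrected H = 2.826667 / 0.992857 = 2.847002.
Step 5: Under H0, H ~ chi^2(3); p-value = 0.415821.
Step 6: alpha = 0.1. fail to reject H0.

H = 2.8470, df = 3, p = 0.415821, fail to reject H0.


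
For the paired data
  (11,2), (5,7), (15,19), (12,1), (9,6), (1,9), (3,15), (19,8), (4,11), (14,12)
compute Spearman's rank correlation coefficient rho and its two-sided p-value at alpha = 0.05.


Step 1: Rank x and y separately (midranks; no ties here).
rank(x): 11->6, 5->4, 15->9, 12->7, 9->5, 1->1, 3->2, 19->10, 4->3, 14->8
rank(y): 2->2, 7->4, 19->10, 1->1, 6->3, 9->6, 15->9, 8->5, 11->7, 12->8
Step 2: d_i = R_x(i) - R_y(i); compute d_i^2.
  (6-2)^2=16, (4-4)^2=0, (9-10)^2=1, (7-1)^2=36, (5-3)^2=4, (1-6)^2=25, (2-9)^2=49, (10-5)^2=25, (3-7)^2=16, (8-8)^2=0
sum(d^2) = 172.
Step 3: rho = 1 - 6*172 / (10*(10^2 - 1)) = 1 - 1032/990 = -0.042424.
Step 4: Under H0, t = rho * sqrt((n-2)/(1-rho^2)) = -0.1201 ~ t(8).
Step 5: Two-sided p-value from the t-distribution with 8 df = 0.907364.
Step 6: alpha = 0.05. fail to reject H0.

rho = -0.0424, p = 0.907364, fail to reject H0 at alpha = 0.05.


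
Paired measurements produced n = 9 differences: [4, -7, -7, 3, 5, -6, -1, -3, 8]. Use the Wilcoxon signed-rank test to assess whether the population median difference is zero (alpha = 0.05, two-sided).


Step 1: Drop any zero differences (none here) and take |d_i|.
|d| = [4, 7, 7, 3, 5, 6, 1, 3, 8]
Step 2: Midrank |d_i| (ties get averaged ranks).
ranks: |4|->4, |7|->7.5, |7|->7.5, |3|->2.5, |5|->5, |6|->6, |1|->1, |3|->2.5, |8|->9
Step 3: Attach original signs; sum ranks with positive sign and with negative sign.
W+ = 4 + 2.5 + 5 + 9 = 20.5
W- = 7.5 + 7.5 + 6 + 1 + 2.5 = 24.5
(Check: W+ + W- = 45 should equal n(n+1)/2 = 45.)
Step 4: Test statistic W = min(W+, W-) = 20.5.
Step 5: Ties in |d|, so use the tie-corrected normal approximation.
        E[W] = n(n+1)/4 = 9*10/4 = 22.5.
        Tie groups: |d|=3 (t=2), |d|=7 (t=2); sum(t^3 - t) = 12.
        Var[W] = n(n+1)(2n+1)/24 - sum(t^3-t)/48 = 1710/24 - 12/48 = 71.
        z = (W - E[W]) / sqrt(Var[W]) = (20.5 - 22.5) / 8.4261 = -0.2374.
        Two-sided p = 2*Phi(z) = 0.812380.
Step 6: alpha = 0.05. fail to reject H0.

W+ = 20.5, W- = 24.5, W = min = 20.5, p = 0.812380, fail to reject H0.


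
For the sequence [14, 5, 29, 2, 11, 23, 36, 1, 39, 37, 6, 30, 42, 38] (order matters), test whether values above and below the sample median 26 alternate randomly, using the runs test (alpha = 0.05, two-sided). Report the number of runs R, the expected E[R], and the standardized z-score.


Step 1: Compute median = 26; label A = above, B = below.
Labels in order: BBABBBABAABAAA  (n_A = 7, n_B = 7)
Step 2: Count runs R = 8.
Step 3: Under H0 (random ordering), E[R] = 2*n_A*n_B/(n_A+n_B) + 1 = 2*7*7/14 + 1 = 8.0000.
        Var[R] = 2*n_A*n_B*(2*n_A*n_B - n_A - n_B) / ((n_A+n_B)^2 * (n_A+n_B-1)) = 8232/2548 = 3.2308.
        SD[R] = 1.7974.
Step 4: R = E[R], so z = 0 with no continuity correction.
Step 5: Two-sided p-value via normal approximation = 2*(1 - Phi(|z|)) = 1.000000.
Step 6: alpha = 0.05. fail to reject H0.

R = 8, z = 0.0000, p = 1.000000, fail to reject H0.


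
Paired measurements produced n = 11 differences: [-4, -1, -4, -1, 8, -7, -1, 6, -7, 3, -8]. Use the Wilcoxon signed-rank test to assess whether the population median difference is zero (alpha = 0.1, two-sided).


Step 1: Drop any zero differences (none here) and take |d_i|.
|d| = [4, 1, 4, 1, 8, 7, 1, 6, 7, 3, 8]
Step 2: Midrank |d_i| (ties get averaged ranks).
ranks: |4|->5.5, |1|->2, |4|->5.5, |1|->2, |8|->10.5, |7|->8.5, |1|->2, |6|->7, |7|->8.5, |3|->4, |8|->10.5
Step 3: Attach original signs; sum ranks with positive sign and with negative sign.
W+ = 10.5 + 7 + 4 = 21.5
W- = 5.5 + 2 + 5.5 + 2 + 8.5 + 2 + 8.5 + 10.5 = 44.5
(Check: W+ + W- = 66 should equal n(n+1)/2 = 66.)
Step 4: Test statistic W = min(W+, W-) = 21.5.
Step 5: Ties in |d|, so use the tie-corrected normal approximation.
        E[W] = n(n+1)/4 = 11*12/4 = 33.
        Tie groups: |d|=1 (t=3), |d|=4 (t=2), |d|=7 (t=2), |d|=8 (t=2); sum(t^3 - t) = 42.
        Var[W] = n(n+1)(2n+1)/24 - sum(t^3-t)/48 = 3036/24 - 42/48 = 125.625.
        z = (W - E[W]) / sqrt(Var[W]) = (21.5 - 33) / 11.2083 = -1.0260.
        Two-sided p = 2*Phi(z) = 0.304878.
Step 6: alpha = 0.1. fail to reject H0.

W+ = 21.5, W- = 44.5, W = min = 21.5, p = 0.304878, fail to reject H0.


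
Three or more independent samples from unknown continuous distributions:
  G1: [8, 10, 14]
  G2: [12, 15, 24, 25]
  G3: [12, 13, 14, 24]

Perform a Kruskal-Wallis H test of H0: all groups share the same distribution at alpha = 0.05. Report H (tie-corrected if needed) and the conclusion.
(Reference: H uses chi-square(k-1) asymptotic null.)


Step 1: Combine all N = 11 observations and assign midranks.
sorted (value, group, rank): (8,G1,1), (10,G1,2), (12,G2,3.5), (12,G3,3.5), (13,G3,5), (14,G1,6.5), (14,G3,6.5), (15,G2,8), (24,G2,9.5), (24,G3,9.5), (25,G2,11)
Step 2: Sum ranks within each group.
R_1 = 9.5 (n_1 = 3)
R_2 = 32 (n_2 = 4)
R_3 = 24.5 (n_3 = 4)
Step 3: H = 12/(N(N+1)) * sum(R_i^2/n_i) - 3(N+1)
     = 12/(11*12) * (9.5^2/3 + 32^2/4 + 24.5^2/4) - 3*12
     = 0.090909 * 436.146 - 36
     = 3.649621.
Step 4: Ties present; correction factor C = 1 - 18/(11^3 - 11) = 0.986364. Corrected H = 3.649621 / 0.986364 = 3.700077.
Step 5: Under H0, H ~ chi^2(2); p-value = 0.157231.
Step 6: alpha = 0.05. fail to reject H0.

H = 3.7001, df = 2, p = 0.157231, fail to reject H0.


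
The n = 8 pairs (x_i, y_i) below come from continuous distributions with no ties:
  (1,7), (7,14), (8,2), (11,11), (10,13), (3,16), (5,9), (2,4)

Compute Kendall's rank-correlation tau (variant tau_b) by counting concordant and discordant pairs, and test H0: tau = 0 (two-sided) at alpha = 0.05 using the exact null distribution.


Step 1: Enumerate the 28 unordered pairs (i,j) with i<j and classify each by sign(x_j-x_i) * sign(y_j-y_i).
  (1,2):dx=+6,dy=+7->C; (1,3):dx=+7,dy=-5->D; (1,4):dx=+10,dy=+4->C; (1,5):dx=+9,dy=+6->C
  (1,6):dx=+2,dy=+9->C; (1,7):dx=+4,dy=+2->C; (1,8):dx=+1,dy=-3->D; (2,3):dx=+1,dy=-12->D
  (2,4):dx=+4,dy=-3->D; (2,5):dx=+3,dy=-1->D; (2,6):dx=-4,dy=+2->D; (2,7):dx=-2,dy=-5->C
  (2,8):dx=-5,dy=-10->C; (3,4):dx=+3,dy=+9->C; (3,5):dx=+2,dy=+11->C; (3,6):dx=-5,dy=+14->D
  (3,7):dx=-3,dy=+7->D; (3,8):dx=-6,dy=+2->D; (4,5):dx=-1,dy=+2->D; (4,6):dx=-8,dy=+5->D
  (4,7):dx=-6,dy=-2->C; (4,8):dx=-9,dy=-7->C; (5,6):dx=-7,dy=+3->D; (5,7):dx=-5,dy=-4->C
  (5,8):dx=-8,dy=-9->C; (6,7):dx=+2,dy=-7->D; (6,8):dx=-1,dy=-12->C; (7,8):dx=-3,dy=-5->C
Step 2: C = 15, D = 13, total pairs = 28.
Step 3: tau = (C - D)/(n(n-1)/2) = (15 - 13)/28 = 0.071429.
Step 4: Exact two-sided p-value (enumerate n! = 40320 permutations of y under H0): p = 0.904861.
Step 5: alpha = 0.05. fail to reject H0.

tau_b = 0.0714 (C=15, D=13), p = 0.904861, fail to reject H0.


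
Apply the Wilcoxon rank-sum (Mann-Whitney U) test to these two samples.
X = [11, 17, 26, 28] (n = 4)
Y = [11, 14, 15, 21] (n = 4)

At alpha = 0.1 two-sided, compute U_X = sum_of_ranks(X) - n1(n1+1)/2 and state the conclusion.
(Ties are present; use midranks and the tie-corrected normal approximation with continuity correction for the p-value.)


Step 1: Combine and sort all 8 observations; assign midranks.
sorted (value, group): (11,X), (11,Y), (14,Y), (15,Y), (17,X), (21,Y), (26,X), (28,X)
ranks: 11->1.5, 11->1.5, 14->3, 15->4, 17->5, 21->6, 26->7, 28->8
Step 2: Rank sum for X: R1 = 1.5 + 5 + 7 + 8 = 21.5.
Step 3: U_X = R1 - n1(n1+1)/2 = 21.5 - 4*5/2 = 21.5 - 10 = 11.5.
       U_Y = n1*n2 - U_X = 16 - 11.5 = 4.5.
Step 4: Ties are present, so use the tie-corrected normal approximation (with continuity correction) for the p-value.
Step 5: p-value = 0.383630; compare to alpha = 0.1. fail to reject H0.

U_X = 11.5, p = 0.383630, fail to reject H0 at alpha = 0.1.


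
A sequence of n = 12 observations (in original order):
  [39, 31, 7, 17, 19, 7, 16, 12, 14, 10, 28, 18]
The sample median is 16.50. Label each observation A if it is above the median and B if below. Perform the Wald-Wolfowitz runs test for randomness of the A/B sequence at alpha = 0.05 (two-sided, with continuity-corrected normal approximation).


Step 1: Compute median = 16.50; label A = above, B = below.
Labels in order: AABAABBBBBAA  (n_A = 6, n_B = 6)
Step 2: Count runs R = 5.
Step 3: Under H0 (random ordering), E[R] = 2*n_A*n_B/(n_A+n_B) + 1 = 2*6*6/12 + 1 = 7.0000.
        Var[R] = 2*n_A*n_B*(2*n_A*n_B - n_A - n_B) / ((n_A+n_B)^2 * (n_A+n_B-1)) = 4320/1584 = 2.7273.
        SD[R] = 1.6514.
Step 4: Continuity-corrected z = (R + 0.5 - E[R]) / SD[R] = (5 + 0.5 - 7.0000) / 1.6514 = -0.9083.
Step 5: Two-sided p-value via normal approximation = 2*(1 - Phi(|z|)) = 0.363722.
Step 6: alpha = 0.05. fail to reject H0.

R = 5, z = -0.9083, p = 0.363722, fail to reject H0.


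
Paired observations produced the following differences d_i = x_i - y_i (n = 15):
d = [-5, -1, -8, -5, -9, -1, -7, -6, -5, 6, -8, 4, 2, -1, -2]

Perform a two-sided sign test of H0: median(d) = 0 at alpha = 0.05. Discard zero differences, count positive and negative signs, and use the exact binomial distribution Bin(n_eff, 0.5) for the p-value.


Step 1: Discard zero differences. Original n = 15; n_eff = number of nonzero differences = 15.
Nonzero differences (with sign): -5, -1, -8, -5, -9, -1, -7, -6, -5, +6, -8, +4, +2, -1, -2
Step 2: Count signs: positive = 3, negative = 12.
Step 3: Under H0: P(positive) = 0.5, so the number of positives S ~ Bin(15, 0.5).
Step 4: Two-sided exact p-value = sum of Bin(15,0.5) probabilities at or below the observed probability = 0.035156.
Step 5: alpha = 0.05. reject H0.

n_eff = 15, pos = 3, neg = 12, p = 0.035156, reject H0.


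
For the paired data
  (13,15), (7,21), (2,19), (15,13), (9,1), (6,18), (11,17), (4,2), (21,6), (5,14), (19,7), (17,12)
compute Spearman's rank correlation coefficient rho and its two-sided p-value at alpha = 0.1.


Step 1: Rank x and y separately (midranks; no ties here).
rank(x): 13->8, 7->5, 2->1, 15->9, 9->6, 6->4, 11->7, 4->2, 21->12, 5->3, 19->11, 17->10
rank(y): 15->8, 21->12, 19->11, 13->6, 1->1, 18->10, 17->9, 2->2, 6->3, 14->7, 7->4, 12->5
Step 2: d_i = R_x(i) - R_y(i); compute d_i^2.
  (8-8)^2=0, (5-12)^2=49, (1-11)^2=100, (9-6)^2=9, (6-1)^2=25, (4-10)^2=36, (7-9)^2=4, (2-2)^2=0, (12-3)^2=81, (3-7)^2=16, (11-4)^2=49, (10-5)^2=25
sum(d^2) = 394.
Step 3: rho = 1 - 6*394 / (12*(12^2 - 1)) = 1 - 2364/1716 = -0.377622.
Step 4: Under H0, t = rho * sqrt((n-2)/(1-rho^2)) = -1.2896 ~ t(10).
Step 5: Two-sided p-value from the t-distribution with 10 df = 0.226206.
Step 6: alpha = 0.1. fail to reject H0.

rho = -0.3776, p = 0.226206, fail to reject H0 at alpha = 0.1.


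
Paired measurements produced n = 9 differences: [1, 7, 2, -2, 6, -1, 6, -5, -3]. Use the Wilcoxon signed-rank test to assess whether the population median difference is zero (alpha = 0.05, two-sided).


Step 1: Drop any zero differences (none here) and take |d_i|.
|d| = [1, 7, 2, 2, 6, 1, 6, 5, 3]
Step 2: Midrank |d_i| (ties get averaged ranks).
ranks: |1|->1.5, |7|->9, |2|->3.5, |2|->3.5, |6|->7.5, |1|->1.5, |6|->7.5, |5|->6, |3|->5
Step 3: Attach original signs; sum ranks with positive sign and with negative sign.
W+ = 1.5 + 9 + 3.5 + 7.5 + 7.5 = 29
W- = 3.5 + 1.5 + 6 + 5 = 16
(Check: W+ + W- = 45 should equal n(n+1)/2 = 45.)
Step 4: Test statistic W = min(W+, W-) = 16.
Step 5: Ties in |d|, so use the tie-corrected normal approximation.
        E[W] = n(n+1)/4 = 9*10/4 = 22.5.
        Tie groups: |d|=1 (t=2), |d|=2 (t=2), |d|=6 (t=2); sum(t^3 - t) = 18.
        Var[W] = n(n+1)(2n+1)/24 - sum(t^3-t)/48 = 1710/24 - 18/48 = 70.875.
        z = (W - E[W]) / sqrt(Var[W]) = (16 - 22.5) / 8.4187 = -0.7721.
        Two-sided p = 2*Phi(z) = 0.440062.
Step 6: alpha = 0.05. fail to reject H0.

W+ = 29, W- = 16, W = min = 16, p = 0.440062, fail to reject H0.


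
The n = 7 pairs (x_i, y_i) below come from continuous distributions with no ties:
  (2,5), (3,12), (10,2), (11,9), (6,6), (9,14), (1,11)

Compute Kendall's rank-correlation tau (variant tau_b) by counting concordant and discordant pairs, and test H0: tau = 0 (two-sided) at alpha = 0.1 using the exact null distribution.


Step 1: Enumerate the 21 unordered pairs (i,j) with i<j and classify each by sign(x_j-x_i) * sign(y_j-y_i).
  (1,2):dx=+1,dy=+7->C; (1,3):dx=+8,dy=-3->D; (1,4):dx=+9,dy=+4->C; (1,5):dx=+4,dy=+1->C
  (1,6):dx=+7,dy=+9->C; (1,7):dx=-1,dy=+6->D; (2,3):dx=+7,dy=-10->D; (2,4):dx=+8,dy=-3->D
  (2,5):dx=+3,dy=-6->D; (2,6):dx=+6,dy=+2->C; (2,7):dx=-2,dy=-1->C; (3,4):dx=+1,dy=+7->C
  (3,5):dx=-4,dy=+4->D; (3,6):dx=-1,dy=+12->D; (3,7):dx=-9,dy=+9->D; (4,5):dx=-5,dy=-3->C
  (4,6):dx=-2,dy=+5->D; (4,7):dx=-10,dy=+2->D; (5,6):dx=+3,dy=+8->C; (5,7):dx=-5,dy=+5->D
  (6,7):dx=-8,dy=-3->C
Step 2: C = 10, D = 11, total pairs = 21.
Step 3: tau = (C - D)/(n(n-1)/2) = (10 - 11)/21 = -0.047619.
Step 4: Exact two-sided p-value (enumerate n! = 5040 permutations of y under H0): p = 1.000000.
Step 5: alpha = 0.1. fail to reject H0.

tau_b = -0.0476 (C=10, D=11), p = 1.000000, fail to reject H0.


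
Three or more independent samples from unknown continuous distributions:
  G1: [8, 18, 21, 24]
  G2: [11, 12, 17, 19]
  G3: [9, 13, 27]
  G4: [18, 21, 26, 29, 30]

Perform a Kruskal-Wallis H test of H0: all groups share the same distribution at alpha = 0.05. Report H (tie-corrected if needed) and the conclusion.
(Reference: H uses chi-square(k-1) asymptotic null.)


Step 1: Combine all N = 16 observations and assign midranks.
sorted (value, group, rank): (8,G1,1), (9,G3,2), (11,G2,3), (12,G2,4), (13,G3,5), (17,G2,6), (18,G1,7.5), (18,G4,7.5), (19,G2,9), (21,G1,10.5), (21,G4,10.5), (24,G1,12), (26,G4,13), (27,G3,14), (29,G4,15), (30,G4,16)
Step 2: Sum ranks within each group.
R_1 = 31 (n_1 = 4)
R_2 = 22 (n_2 = 4)
R_3 = 21 (n_3 = 3)
R_4 = 62 (n_4 = 5)
Step 3: H = 12/(N(N+1)) * sum(R_i^2/n_i) - 3(N+1)
     = 12/(16*17) * (31^2/4 + 22^2/4 + 21^2/3 + 62^2/5) - 3*17
     = 0.044118 * 1277.05 - 51
     = 5.340441.
Step 4: Ties present; correction factor C = 1 - 12/(16^3 - 16) = 0.997059. Corrected H = 5.340441 / 0.997059 = 5.356195.
Step 5: Under H0, H ~ chi^2(3); p-value = 0.147497.
Step 6: alpha = 0.05. fail to reject H0.

H = 5.3562, df = 3, p = 0.147497, fail to reject H0.


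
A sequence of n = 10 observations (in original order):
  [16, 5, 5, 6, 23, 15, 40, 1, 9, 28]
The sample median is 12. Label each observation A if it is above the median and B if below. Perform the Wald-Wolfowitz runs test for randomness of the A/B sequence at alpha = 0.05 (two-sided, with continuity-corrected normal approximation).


Step 1: Compute median = 12; label A = above, B = below.
Labels in order: ABBBAAABBA  (n_A = 5, n_B = 5)
Step 2: Count runs R = 5.
Step 3: Under H0 (random ordering), E[R] = 2*n_A*n_B/(n_A+n_B) + 1 = 2*5*5/10 + 1 = 6.0000.
        Var[R] = 2*n_A*n_B*(2*n_A*n_B - n_A - n_B) / ((n_A+n_B)^2 * (n_A+n_B-1)) = 2000/900 = 2.2222.
        SD[R] = 1.4907.
Step 4: Continuity-corrected z = (R + 0.5 - E[R]) / SD[R] = (5 + 0.5 - 6.0000) / 1.4907 = -0.3354.
Step 5: Two-sided p-value via normal approximation = 2*(1 - Phi(|z|)) = 0.737316.
Step 6: alpha = 0.05. fail to reject H0.

R = 5, z = -0.3354, p = 0.737316, fail to reject H0.


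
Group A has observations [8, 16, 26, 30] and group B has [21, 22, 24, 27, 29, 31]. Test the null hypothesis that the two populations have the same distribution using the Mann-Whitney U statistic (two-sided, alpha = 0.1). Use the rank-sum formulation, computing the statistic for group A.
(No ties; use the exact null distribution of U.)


Step 1: Combine and sort all 10 observations; assign midranks.
sorted (value, group): (8,X), (16,X), (21,Y), (22,Y), (24,Y), (26,X), (27,Y), (29,Y), (30,X), (31,Y)
ranks: 8->1, 16->2, 21->3, 22->4, 24->5, 26->6, 27->7, 29->8, 30->9, 31->10
Step 2: Rank sum for X: R1 = 1 + 2 + 6 + 9 = 18.
Step 3: U_X = R1 - n1(n1+1)/2 = 18 - 4*5/2 = 18 - 10 = 8.
       U_Y = n1*n2 - U_X = 24 - 8 = 16.
Step 4: No ties, so the exact null distribution of U (based on enumerating the C(10,4) = 210 equally likely rank assignments) gives the two-sided p-value.
Step 5: p-value = 0.476190; compare to alpha = 0.1. fail to reject H0.

U_X = 8, p = 0.476190, fail to reject H0 at alpha = 0.1.


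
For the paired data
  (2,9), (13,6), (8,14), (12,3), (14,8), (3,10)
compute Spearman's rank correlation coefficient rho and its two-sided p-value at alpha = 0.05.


Step 1: Rank x and y separately (midranks; no ties here).
rank(x): 2->1, 13->5, 8->3, 12->4, 14->6, 3->2
rank(y): 9->4, 6->2, 14->6, 3->1, 8->3, 10->5
Step 2: d_i = R_x(i) - R_y(i); compute d_i^2.
  (1-4)^2=9, (5-2)^2=9, (3-6)^2=9, (4-1)^2=9, (6-3)^2=9, (2-5)^2=9
sum(d^2) = 54.
Step 3: rho = 1 - 6*54 / (6*(6^2 - 1)) = 1 - 324/210 = -0.542857.
Step 4: Under H0, t = rho * sqrt((n-2)/(1-rho^2)) = -1.2928 ~ t(4).
Step 5: Two-sided p-value from the t-distribution with 4 df = 0.265703.
Step 6: alpha = 0.05. fail to reject H0.

rho = -0.5429, p = 0.265703, fail to reject H0 at alpha = 0.05.


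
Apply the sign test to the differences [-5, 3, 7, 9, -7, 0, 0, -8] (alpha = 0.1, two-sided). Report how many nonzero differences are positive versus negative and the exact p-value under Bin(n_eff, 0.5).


Step 1: Discard zero differences. Original n = 8; n_eff = number of nonzero differences = 6.
Nonzero differences (with sign): -5, +3, +7, +9, -7, -8
Step 2: Count signs: positive = 3, negative = 3.
Step 3: Under H0: P(positive) = 0.5, so the number of positives S ~ Bin(6, 0.5).
Step 4: Two-sided exact p-value = sum of Bin(6,0.5) probabilities at or below the observed probability = 1.000000.
Step 5: alpha = 0.1. fail to reject H0.

n_eff = 6, pos = 3, neg = 3, p = 1.000000, fail to reject H0.


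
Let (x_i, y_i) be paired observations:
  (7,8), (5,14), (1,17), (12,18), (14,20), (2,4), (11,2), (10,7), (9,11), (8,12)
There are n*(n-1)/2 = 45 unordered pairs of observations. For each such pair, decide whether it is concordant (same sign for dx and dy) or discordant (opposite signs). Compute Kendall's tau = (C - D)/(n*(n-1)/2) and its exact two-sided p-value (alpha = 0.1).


Step 1: Enumerate the 45 unordered pairs (i,j) with i<j and classify each by sign(x_j-x_i) * sign(y_j-y_i).
  (1,2):dx=-2,dy=+6->D; (1,3):dx=-6,dy=+9->D; (1,4):dx=+5,dy=+10->C; (1,5):dx=+7,dy=+12->C
  (1,6):dx=-5,dy=-4->C; (1,7):dx=+4,dy=-6->D; (1,8):dx=+3,dy=-1->D; (1,9):dx=+2,dy=+3->C
  (1,10):dx=+1,dy=+4->C; (2,3):dx=-4,dy=+3->D; (2,4):dx=+7,dy=+4->C; (2,5):dx=+9,dy=+6->C
  (2,6):dx=-3,dy=-10->C; (2,7):dx=+6,dy=-12->D; (2,8):dx=+5,dy=-7->D; (2,9):dx=+4,dy=-3->D
  (2,10):dx=+3,dy=-2->D; (3,4):dx=+11,dy=+1->C; (3,5):dx=+13,dy=+3->C; (3,6):dx=+1,dy=-13->D
  (3,7):dx=+10,dy=-15->D; (3,8):dx=+9,dy=-10->D; (3,9):dx=+8,dy=-6->D; (3,10):dx=+7,dy=-5->D
  (4,5):dx=+2,dy=+2->C; (4,6):dx=-10,dy=-14->C; (4,7):dx=-1,dy=-16->C; (4,8):dx=-2,dy=-11->C
  (4,9):dx=-3,dy=-7->C; (4,10):dx=-4,dy=-6->C; (5,6):dx=-12,dy=-16->C; (5,7):dx=-3,dy=-18->C
  (5,8):dx=-4,dy=-13->C; (5,9):dx=-5,dy=-9->C; (5,10):dx=-6,dy=-8->C; (6,7):dx=+9,dy=-2->D
  (6,8):dx=+8,dy=+3->C; (6,9):dx=+7,dy=+7->C; (6,10):dx=+6,dy=+8->C; (7,8):dx=-1,dy=+5->D
  (7,9):dx=-2,dy=+9->D; (7,10):dx=-3,dy=+10->D; (8,9):dx=-1,dy=+4->D; (8,10):dx=-2,dy=+5->D
  (9,10):dx=-1,dy=+1->D
Step 2: C = 24, D = 21, total pairs = 45.
Step 3: tau = (C - D)/(n(n-1)/2) = (24 - 21)/45 = 0.066667.
Step 4: Exact two-sided p-value (enumerate n! = 3628800 permutations of y under H0): p = 0.861801.
Step 5: alpha = 0.1. fail to reject H0.

tau_b = 0.0667 (C=24, D=21), p = 0.861801, fail to reject H0.


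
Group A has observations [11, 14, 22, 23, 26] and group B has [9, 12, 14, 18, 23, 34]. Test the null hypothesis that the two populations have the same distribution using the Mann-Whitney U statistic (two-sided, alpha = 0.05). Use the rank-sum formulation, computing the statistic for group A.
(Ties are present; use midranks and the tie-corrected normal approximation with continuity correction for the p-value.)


Step 1: Combine and sort all 11 observations; assign midranks.
sorted (value, group): (9,Y), (11,X), (12,Y), (14,X), (14,Y), (18,Y), (22,X), (23,X), (23,Y), (26,X), (34,Y)
ranks: 9->1, 11->2, 12->3, 14->4.5, 14->4.5, 18->6, 22->7, 23->8.5, 23->8.5, 26->10, 34->11
Step 2: Rank sum for X: R1 = 2 + 4.5 + 7 + 8.5 + 10 = 32.
Step 3: U_X = R1 - n1(n1+1)/2 = 32 - 5*6/2 = 32 - 15 = 17.
       U_Y = n1*n2 - U_X = 30 - 17 = 13.
Step 4: Ties are present, so use the tie-corrected normal approximation (with continuity correction) for the p-value.
Step 5: p-value = 0.783228; compare to alpha = 0.05. fail to reject H0.

U_X = 17, p = 0.783228, fail to reject H0 at alpha = 0.05.


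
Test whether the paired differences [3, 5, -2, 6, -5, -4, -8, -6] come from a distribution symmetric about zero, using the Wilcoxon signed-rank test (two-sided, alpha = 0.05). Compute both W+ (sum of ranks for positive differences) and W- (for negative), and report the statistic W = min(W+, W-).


Step 1: Drop any zero differences (none here) and take |d_i|.
|d| = [3, 5, 2, 6, 5, 4, 8, 6]
Step 2: Midrank |d_i| (ties get averaged ranks).
ranks: |3|->2, |5|->4.5, |2|->1, |6|->6.5, |5|->4.5, |4|->3, |8|->8, |6|->6.5
Step 3: Attach original signs; sum ranks with positive sign and with negative sign.
W+ = 2 + 4.5 + 6.5 = 13
W- = 1 + 4.5 + 3 + 8 + 6.5 = 23
(Check: W+ + W- = 36 should equal n(n+1)/2 = 36.)
Step 4: Test statistic W = min(W+, W-) = 13.
Step 5: Ties in |d|, so use the tie-corrected normal approximation.
        E[W] = n(n+1)/4 = 8*9/4 = 18.
        Tie groups: |d|=5 (t=2), |d|=6 (t=2); sum(t^3 - t) = 12.
        Var[W] = n(n+1)(2n+1)/24 - sum(t^3-t)/48 = 1224/24 - 12/48 = 50.75.
        z = (W - E[W]) / sqrt(Var[W]) = (13 - 18) / 7.1239 = -0.7019.
        Two-sided p = 2*Phi(z) = 0.482765.
Step 6: alpha = 0.05. fail to reject H0.

W+ = 13, W- = 23, W = min = 13, p = 0.482765, fail to reject H0.


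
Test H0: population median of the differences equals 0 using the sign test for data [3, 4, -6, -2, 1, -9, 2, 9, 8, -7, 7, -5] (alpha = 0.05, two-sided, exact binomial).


Step 1: Discard zero differences. Original n = 12; n_eff = number of nonzero differences = 12.
Nonzero differences (with sign): +3, +4, -6, -2, +1, -9, +2, +9, +8, -7, +7, -5
Step 2: Count signs: positive = 7, negative = 5.
Step 3: Under H0: P(positive) = 0.5, so the number of positives S ~ Bin(12, 0.5).
Step 4: Two-sided exact p-value = sum of Bin(12,0.5) probabilities at or below the observed probability = 0.774414.
Step 5: alpha = 0.05. fail to reject H0.

n_eff = 12, pos = 7, neg = 5, p = 0.774414, fail to reject H0.


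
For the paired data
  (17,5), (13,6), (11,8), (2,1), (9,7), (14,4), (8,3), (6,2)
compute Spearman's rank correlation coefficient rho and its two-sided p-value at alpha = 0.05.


Step 1: Rank x and y separately (midranks; no ties here).
rank(x): 17->8, 13->6, 11->5, 2->1, 9->4, 14->7, 8->3, 6->2
rank(y): 5->5, 6->6, 8->8, 1->1, 7->7, 4->4, 3->3, 2->2
Step 2: d_i = R_x(i) - R_y(i); compute d_i^2.
  (8-5)^2=9, (6-6)^2=0, (5-8)^2=9, (1-1)^2=0, (4-7)^2=9, (7-4)^2=9, (3-3)^2=0, (2-2)^2=0
sum(d^2) = 36.
Step 3: rho = 1 - 6*36 / (8*(8^2 - 1)) = 1 - 216/504 = 0.571429.
Step 4: Under H0, t = rho * sqrt((n-2)/(1-rho^2)) = 1.7056 ~ t(6).
Step 5: Two-sided p-value from the t-distribution with 6 df = 0.138960.
Step 6: alpha = 0.05. fail to reject H0.

rho = 0.5714, p = 0.138960, fail to reject H0 at alpha = 0.05.


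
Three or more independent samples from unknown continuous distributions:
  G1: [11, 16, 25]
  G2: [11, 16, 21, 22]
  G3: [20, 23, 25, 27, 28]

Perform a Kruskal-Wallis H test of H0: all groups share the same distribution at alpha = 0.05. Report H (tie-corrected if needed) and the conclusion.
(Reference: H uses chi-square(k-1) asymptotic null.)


Step 1: Combine all N = 12 observations and assign midranks.
sorted (value, group, rank): (11,G1,1.5), (11,G2,1.5), (16,G1,3.5), (16,G2,3.5), (20,G3,5), (21,G2,6), (22,G2,7), (23,G3,8), (25,G1,9.5), (25,G3,9.5), (27,G3,11), (28,G3,12)
Step 2: Sum ranks within each group.
R_1 = 14.5 (n_1 = 3)
R_2 = 18 (n_2 = 4)
R_3 = 45.5 (n_3 = 5)
Step 3: H = 12/(N(N+1)) * sum(R_i^2/n_i) - 3(N+1)
     = 12/(12*13) * (14.5^2/3 + 18^2/4 + 45.5^2/5) - 3*13
     = 0.076923 * 565.133 - 39
     = 4.471795.
Step 4: Ties present; correction factor C = 1 - 18/(12^3 - 12) = 0.989510. Corrected H = 4.471795 / 0.989510 = 4.519199.
Step 5: Under H0, H ~ chi^2(2); p-value = 0.104392.
Step 6: alpha = 0.05. fail to reject H0.

H = 4.5192, df = 2, p = 0.104392, fail to reject H0.


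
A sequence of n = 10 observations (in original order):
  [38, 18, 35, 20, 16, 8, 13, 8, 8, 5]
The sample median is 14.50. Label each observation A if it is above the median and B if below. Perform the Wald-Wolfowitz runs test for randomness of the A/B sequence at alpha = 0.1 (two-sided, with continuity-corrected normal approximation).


Step 1: Compute median = 14.50; label A = above, B = below.
Labels in order: AAAAABBBBB  (n_A = 5, n_B = 5)
Step 2: Count runs R = 2.
Step 3: Under H0 (random ordering), E[R] = 2*n_A*n_B/(n_A+n_B) + 1 = 2*5*5/10 + 1 = 6.0000.
        Var[R] = 2*n_A*n_B*(2*n_A*n_B - n_A - n_B) / ((n_A+n_B)^2 * (n_A+n_B-1)) = 2000/900 = 2.2222.
        SD[R] = 1.4907.
Step 4: Continuity-corrected z = (R + 0.5 - E[R]) / SD[R] = (2 + 0.5 - 6.0000) / 1.4907 = -2.3479.
Step 5: Two-sided p-value via normal approximation = 2*(1 - Phi(|z|)) = 0.018881.
Step 6: alpha = 0.1. reject H0.

R = 2, z = -2.3479, p = 0.018881, reject H0.


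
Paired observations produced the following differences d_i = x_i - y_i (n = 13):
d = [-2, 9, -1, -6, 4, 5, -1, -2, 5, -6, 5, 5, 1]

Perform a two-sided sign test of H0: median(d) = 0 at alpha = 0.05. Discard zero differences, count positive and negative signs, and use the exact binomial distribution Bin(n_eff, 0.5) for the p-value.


Step 1: Discard zero differences. Original n = 13; n_eff = number of nonzero differences = 13.
Nonzero differences (with sign): -2, +9, -1, -6, +4, +5, -1, -2, +5, -6, +5, +5, +1
Step 2: Count signs: positive = 7, negative = 6.
Step 3: Under H0: P(positive) = 0.5, so the number of positives S ~ Bin(13, 0.5).
Step 4: Two-sided exact p-value = sum of Bin(13,0.5) probabilities at or below the observed probability = 1.000000.
Step 5: alpha = 0.05. fail to reject H0.

n_eff = 13, pos = 7, neg = 6, p = 1.000000, fail to reject H0.


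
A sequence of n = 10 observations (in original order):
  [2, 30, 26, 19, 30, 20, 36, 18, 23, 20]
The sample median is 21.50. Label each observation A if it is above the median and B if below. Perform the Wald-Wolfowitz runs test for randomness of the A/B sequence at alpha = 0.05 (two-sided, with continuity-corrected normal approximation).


Step 1: Compute median = 21.50; label A = above, B = below.
Labels in order: BAABABABAB  (n_A = 5, n_B = 5)
Step 2: Count runs R = 9.
Step 3: Under H0 (random ordering), E[R] = 2*n_A*n_B/(n_A+n_B) + 1 = 2*5*5/10 + 1 = 6.0000.
        Var[R] = 2*n_A*n_B*(2*n_A*n_B - n_A - n_B) / ((n_A+n_B)^2 * (n_A+n_B-1)) = 2000/900 = 2.2222.
        SD[R] = 1.4907.
Step 4: Continuity-corrected z = (R - 0.5 - E[R]) / SD[R] = (9 - 0.5 - 6.0000) / 1.4907 = 1.6771.
Step 5: Two-sided p-value via normal approximation = 2*(1 - Phi(|z|)) = 0.093533.
Step 6: alpha = 0.05. fail to reject H0.

R = 9, z = 1.6771, p = 0.093533, fail to reject H0.


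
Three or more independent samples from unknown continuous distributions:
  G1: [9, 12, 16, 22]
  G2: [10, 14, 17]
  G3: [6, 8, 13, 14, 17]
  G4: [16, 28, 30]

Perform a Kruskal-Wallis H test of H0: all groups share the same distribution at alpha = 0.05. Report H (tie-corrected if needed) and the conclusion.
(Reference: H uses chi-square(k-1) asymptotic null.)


Step 1: Combine all N = 15 observations and assign midranks.
sorted (value, group, rank): (6,G3,1), (8,G3,2), (9,G1,3), (10,G2,4), (12,G1,5), (13,G3,6), (14,G2,7.5), (14,G3,7.5), (16,G1,9.5), (16,G4,9.5), (17,G2,11.5), (17,G3,11.5), (22,G1,13), (28,G4,14), (30,G4,15)
Step 2: Sum ranks within each group.
R_1 = 30.5 (n_1 = 4)
R_2 = 23 (n_2 = 3)
R_3 = 28 (n_3 = 5)
R_4 = 38.5 (n_4 = 3)
Step 3: H = 12/(N(N+1)) * sum(R_i^2/n_i) - 3(N+1)
     = 12/(15*16) * (30.5^2/4 + 23^2/3 + 28^2/5 + 38.5^2/3) - 3*16
     = 0.050000 * 1059.78 - 48
     = 4.988958.
Step 4: Ties present; correction factor C = 1 - 18/(15^3 - 15) = 0.994643. Corrected H = 4.988958 / 0.994643 = 5.015829.
Step 5: Under H0, H ~ chi^2(3); p-value = 0.170642.
Step 6: alpha = 0.05. fail to reject H0.

H = 5.0158, df = 3, p = 0.170642, fail to reject H0.


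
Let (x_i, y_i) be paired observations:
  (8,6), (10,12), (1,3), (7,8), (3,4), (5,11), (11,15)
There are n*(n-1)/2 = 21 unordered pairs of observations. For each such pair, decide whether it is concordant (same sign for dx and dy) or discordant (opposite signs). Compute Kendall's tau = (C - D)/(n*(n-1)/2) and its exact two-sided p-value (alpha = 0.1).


Step 1: Enumerate the 21 unordered pairs (i,j) with i<j and classify each by sign(x_j-x_i) * sign(y_j-y_i).
  (1,2):dx=+2,dy=+6->C; (1,3):dx=-7,dy=-3->C; (1,4):dx=-1,dy=+2->D; (1,5):dx=-5,dy=-2->C
  (1,6):dx=-3,dy=+5->D; (1,7):dx=+3,dy=+9->C; (2,3):dx=-9,dy=-9->C; (2,4):dx=-3,dy=-4->C
  (2,5):dx=-7,dy=-8->C; (2,6):dx=-5,dy=-1->C; (2,7):dx=+1,dy=+3->C; (3,4):dx=+6,dy=+5->C
  (3,5):dx=+2,dy=+1->C; (3,6):dx=+4,dy=+8->C; (3,7):dx=+10,dy=+12->C; (4,5):dx=-4,dy=-4->C
  (4,6):dx=-2,dy=+3->D; (4,7):dx=+4,dy=+7->C; (5,6):dx=+2,dy=+7->C; (5,7):dx=+8,dy=+11->C
  (6,7):dx=+6,dy=+4->C
Step 2: C = 18, D = 3, total pairs = 21.
Step 3: tau = (C - D)/(n(n-1)/2) = (18 - 3)/21 = 0.714286.
Step 4: Exact two-sided p-value (enumerate n! = 5040 permutations of y under H0): p = 0.030159.
Step 5: alpha = 0.1. reject H0.

tau_b = 0.7143 (C=18, D=3), p = 0.030159, reject H0.
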